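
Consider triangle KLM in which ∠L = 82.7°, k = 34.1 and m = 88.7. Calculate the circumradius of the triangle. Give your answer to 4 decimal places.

By the law of cosines, l² = m² + k² − 2·m·k·cos L = 8261.8, so l ≈ 90.895.
Area = ½·m·k·sin L ≈ 1500.1.
Circumradius = l/(2 sin L) ≈ 45.819.

R ≈ 45.8187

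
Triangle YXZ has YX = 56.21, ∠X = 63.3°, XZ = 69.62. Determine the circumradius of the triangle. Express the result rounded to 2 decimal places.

By the law of cosines, ZY² = YX² + XZ² − 2·YX·XZ·cos X = 4489.8, so ZY ≈ 67.006.
Area = ½·YX·XZ·sin X ≈ 1748.
Circumradius = ZY/(2 sin X) ≈ 37.502.

37.50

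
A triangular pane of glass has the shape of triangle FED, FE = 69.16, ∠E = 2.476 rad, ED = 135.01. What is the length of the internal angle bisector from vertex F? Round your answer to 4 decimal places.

By the law of cosines, DF² = FE² + ED² − 2·FE·ED·cos E = 37699, so DF ≈ 194.16.
Law of cosines again: cos F = (DF² + FE² − ED²)/(2·DF·FE) ≈ 0.90312, so ∠F ≈ 0.444 rad.
The bisector from F has length 2·DF·FE·cos(∠F/2)/(DF+FE) ≈ 99.49.

t_F ≈ 99.4903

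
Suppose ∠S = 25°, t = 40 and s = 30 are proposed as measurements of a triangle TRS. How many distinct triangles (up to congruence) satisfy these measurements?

2

t·sin S = 40·sin(25°) ≈ 16.9.
Since t sin S < s < t (16.9 < 30 < 40), two triangles exist.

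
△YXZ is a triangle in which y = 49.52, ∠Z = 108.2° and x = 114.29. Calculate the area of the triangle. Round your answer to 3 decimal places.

area ≈ 2688.250

Area = ½·y·x·sin Z ≈ 2688.3.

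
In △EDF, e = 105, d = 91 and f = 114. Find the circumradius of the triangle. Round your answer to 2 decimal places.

R ≈ 60.39

By the law of cosines, cos E = (d² + f² − e²) / (2·d·f) ≈ 0.49412, so ∠E ≈ 60.39°.
Circumradius = e/(2 sin E) ≈ 60.387.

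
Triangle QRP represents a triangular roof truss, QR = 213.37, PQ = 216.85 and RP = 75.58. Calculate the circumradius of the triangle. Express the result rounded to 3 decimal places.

109.363

By the law of cosines, cos Q = (PQ² + QR² − RP²) / (2·PQ·QR) ≈ 0.93840, so ∠Q ≈ 20.22°.
Circumradius = RP/(2 sin Q) ≈ 109.36.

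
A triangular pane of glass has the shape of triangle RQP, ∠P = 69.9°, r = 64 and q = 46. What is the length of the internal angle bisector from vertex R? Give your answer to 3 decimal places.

By the law of cosines, p² = r² + q² − 2·r·q·cos P = 4188.5, so p ≈ 64.719.
Law of cosines again: cos R = (q² + p² − r²)/(2·q·p) ≈ 0.37092, so ∠R ≈ 68.23°.
The bisector from R has length 2·q·p·cos(∠R/2)/(q+p) ≈ 44.523.

t_R ≈ 44.523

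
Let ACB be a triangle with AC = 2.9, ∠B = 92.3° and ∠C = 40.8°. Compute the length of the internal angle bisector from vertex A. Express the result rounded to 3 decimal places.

2.104

The third angle is ∠A = 180° − ∠C − ∠B = 46.90°.
Law of sines: CB = AC·sin A/sin B ≈ 2.1192.
Law of sines: BA = AC·sin C/sin B ≈ 1.8964.
The bisector from A has length 2·BA·AC·cos(∠A/2)/(BA+AC) ≈ 2.1038.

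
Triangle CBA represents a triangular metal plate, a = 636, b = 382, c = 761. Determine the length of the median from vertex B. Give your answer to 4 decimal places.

m_B ≈ 674.7796

Median from B: ½√(2·a² + 2·c² − b²) ≈ 674.78.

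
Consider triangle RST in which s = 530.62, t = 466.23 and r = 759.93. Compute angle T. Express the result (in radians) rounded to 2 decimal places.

By the law of cosines, cos T = (r² + s² − t²) / (2·r·s) ≈ 0.79567, so ∠T ≈ 0.651 rad.

∠T ≈ 0.65 rad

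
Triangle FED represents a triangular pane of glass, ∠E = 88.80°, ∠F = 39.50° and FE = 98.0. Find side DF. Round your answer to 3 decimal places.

124.849

The third angle is ∠D = 180° − ∠F − ∠E = 51.70°.
Law of sines: DF = FE·sin E/sin D ≈ 124.85.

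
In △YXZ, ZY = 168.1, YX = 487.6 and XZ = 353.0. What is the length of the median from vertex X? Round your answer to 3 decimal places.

m_X ≈ 417.273

Median from X: ½√(2·YX² + 2·XZ² − ZY²) ≈ 417.27.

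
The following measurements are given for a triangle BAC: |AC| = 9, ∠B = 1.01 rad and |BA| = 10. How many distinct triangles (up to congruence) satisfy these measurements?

|BA|·sin B = 10·sin(1.01 rad) ≈ 8.468.
Since |BA| sin B < |AC| < |BA| (8.468 < 9 < 10), two triangles exist.

2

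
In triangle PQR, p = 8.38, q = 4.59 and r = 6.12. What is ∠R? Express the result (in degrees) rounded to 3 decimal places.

By the law of cosines, cos R = (p² + q² − r²) / (2·p·q) ≈ 0.69985, so ∠R ≈ 45.59°.

∠R ≈ 45.585°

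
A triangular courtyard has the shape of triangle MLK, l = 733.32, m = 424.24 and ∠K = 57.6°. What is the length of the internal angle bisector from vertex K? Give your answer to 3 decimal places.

By the law of cosines, k² = m² + l² − 2·m·l·cos K = 3.8434e+05, so k ≈ 619.95.
The bisector from K has length 2·m·l·cos(∠K/2)/(m+l) ≈ 471.03.

471.029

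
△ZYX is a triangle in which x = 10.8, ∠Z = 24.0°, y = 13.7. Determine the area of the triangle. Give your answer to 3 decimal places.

Area = ½·y·x·sin Z ≈ 30.09.

30.090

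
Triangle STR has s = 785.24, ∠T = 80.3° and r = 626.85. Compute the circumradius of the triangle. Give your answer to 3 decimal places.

By the law of cosines, t² = r² + s² − 2·r·s·cos T = 8.4367e+05, so t ≈ 918.52.
Area = ½·r·s·sin T ≈ 2.426e+05.
Circumradius = t/(2 sin T) ≈ 465.92.

465.919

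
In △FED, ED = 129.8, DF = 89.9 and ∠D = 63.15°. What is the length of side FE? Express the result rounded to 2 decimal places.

By the law of cosines, FE² = ED² + DF² − 2·ED·DF·cos D = 14389, so FE ≈ 119.96.

119.96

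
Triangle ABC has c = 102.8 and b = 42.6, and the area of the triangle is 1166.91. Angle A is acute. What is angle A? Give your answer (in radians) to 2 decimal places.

From area = ½·b·c·sin A, we get sin A = 2·area/(b·c) ≈ 0.53292.
Taking the acute solution, ∠A ≈ 0.562 rad.

∠A ≈ 0.56 rad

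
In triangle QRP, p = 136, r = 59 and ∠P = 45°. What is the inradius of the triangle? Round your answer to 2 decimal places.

19.50

Law of sines: sin R = r·sin P/p ≈ 0.30676.
Since p ≥ r, only the acute value applies: ∠R ≈ 17.86°.
Then ∠Q = 180° − ∠P − ∠R ≈ 117.14°.
Law of sines gives q = p·sin Q/sin P ≈ 171.16.
Area = ½·p·r·sin Q ≈ 3570.4.
Semiperimeter s = (171.16+59+136)/2 = 183.08.
Inradius = area/s = 3570.4/183.08 ≈ 19.502.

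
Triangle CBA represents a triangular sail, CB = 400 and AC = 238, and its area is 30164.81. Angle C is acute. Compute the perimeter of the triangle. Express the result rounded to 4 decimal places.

From area = ½·AC·CB·sin C, we get sin C = 2·area/(AC·CB) ≈ 0.63371.
Taking the acute solution, ∠C ≈ 39.32°.
Law of cosines then gives BA ≈ 263.36.
Perimeter = 263.36 + 238 + 400 = 901.36.

901.3569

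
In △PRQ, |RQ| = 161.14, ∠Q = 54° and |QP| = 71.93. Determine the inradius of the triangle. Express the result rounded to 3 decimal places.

r ≈ 25.662

By the law of cosines, |PR|² = |RQ|² + |QP|² − 2·|RQ|·|QP|·cos Q = 17514, so |PR| ≈ 132.34.
Area = ½·|RQ|·|QP|·sin Q ≈ 4688.6.
Semiperimeter s = (161.14+71.93+132.34)/2 = 182.71.
Inradius = area/s = 4688.6/182.71 ≈ 25.662.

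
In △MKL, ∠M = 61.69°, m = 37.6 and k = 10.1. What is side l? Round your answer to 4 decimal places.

Law of sines: sin K = k·sin M/m ≈ 0.23649.
Since m ≥ k, only the acute value applies: ∠K ≈ 13.68°.
Then ∠L = 180° − ∠M − ∠K ≈ 104.63°.
Law of sines gives l = m·sin L/sin M ≈ 41.323.

41.3233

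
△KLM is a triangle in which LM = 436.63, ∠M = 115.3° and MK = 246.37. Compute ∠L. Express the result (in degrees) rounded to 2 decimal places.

22.34

By the law of cosines, KL² = LM² + MK² − 2·LM·MK·cos M = 3.4329e+05, so KL ≈ 585.91.
Law of cosines again: cos L = (KL² + LM² − MK²)/(2·KL·LM) ≈ 0.92492, so ∠L ≈ 22.34°.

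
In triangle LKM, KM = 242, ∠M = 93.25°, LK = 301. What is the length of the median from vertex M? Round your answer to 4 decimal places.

m_M ≈ 142.7432

Law of sines: sin L = KM·sin M/LK ≈ 0.80269.
Since LK ≥ KM, only the acute value applies: ∠L ≈ 53.39°.
Then ∠K = 180° − ∠M − ∠L ≈ 33.36°.
Law of sines gives ML = LK·sin K/sin M ≈ 165.79.
Median from M: ½√(2·KM² + 2·ML² − LK²) ≈ 142.74.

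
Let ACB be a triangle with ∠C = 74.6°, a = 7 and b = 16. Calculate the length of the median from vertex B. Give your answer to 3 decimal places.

By the law of cosines, c² = b² + a² − 2·b·a·cos C = 245.52, so c ≈ 15.669.
Median from B: ½√(2·a² + 2·c² − b²) ≈ 9.1246.

m_B ≈ 9.125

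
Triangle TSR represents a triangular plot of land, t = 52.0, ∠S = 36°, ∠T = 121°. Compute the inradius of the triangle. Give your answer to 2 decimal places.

The third angle is ∠R = 180° − ∠T − ∠S = 23.00°.
Law of sines: s = t·sin S/sin T ≈ 35.658.
Law of sines: r = t·sin R/sin T ≈ 23.704.
Area = ½·t·s·sin R ≈ 362.25.
Semiperimeter p = (52+35.658+23.704)/2 = 55.681.
Inradius = area/p = 362.25/55.681 ≈ 6.5058.

6.51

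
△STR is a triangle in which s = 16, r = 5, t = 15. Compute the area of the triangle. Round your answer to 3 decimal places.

area ≈ 37.470

Semiperimeter p = (16 + 15 + 5)/2 = 18.
Heron's formula: area = √(18·2·3·13) ≈ 37.47.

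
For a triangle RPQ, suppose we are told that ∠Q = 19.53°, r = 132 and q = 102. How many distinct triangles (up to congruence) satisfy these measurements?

2

r·sin Q = 132·sin(19.53°) ≈ 44.13.
Since r sin Q < q < r (44.13 < 102 < 132), two triangles exist.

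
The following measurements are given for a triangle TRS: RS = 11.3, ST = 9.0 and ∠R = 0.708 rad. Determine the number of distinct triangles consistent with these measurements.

RS·sin R = 11.3·sin(0.708 rad) ≈ 7.349.
Since RS sin R < ST < RS (7.349 < 9.0 < 11.3), two triangles exist.

2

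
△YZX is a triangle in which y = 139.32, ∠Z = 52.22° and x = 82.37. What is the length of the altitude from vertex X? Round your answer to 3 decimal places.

By the law of cosines, z² = x² + y² − 2·x·y·cos Z = 12134, so z ≈ 110.15.
Area = ½·x·y·sin Z ≈ 4535.1.
The altitude from X has length 2·area/x ≈ 110.11.

h_X ≈ 110.114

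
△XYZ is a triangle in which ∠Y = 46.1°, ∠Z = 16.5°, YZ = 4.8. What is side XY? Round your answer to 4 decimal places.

1.5355

The third angle is ∠X = 180° − ∠Y − ∠Z = 117.40°.
Law of sines: XY = YZ·sin Z/sin X ≈ 1.5355.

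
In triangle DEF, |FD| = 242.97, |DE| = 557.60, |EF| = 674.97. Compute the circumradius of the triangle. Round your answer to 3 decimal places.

By the law of cosines, cos D = (|FD|² + |DE|² − |EF|²) / (2·|FD|·|DE|) ≈ -0.31603, so ∠D ≈ 108.42°.
Circumradius = |EF|/(2 sin D) ≈ 355.72.

355.716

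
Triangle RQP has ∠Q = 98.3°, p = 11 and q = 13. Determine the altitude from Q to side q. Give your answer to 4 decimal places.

Law of sines: sin P = p·sin Q/q ≈ 0.83729.
Since q ≥ p, only the acute value applies: ∠P ≈ 56.86°.
Then ∠R = 180° − ∠Q − ∠P ≈ 24.84°.
Law of sines gives r = q·sin R/sin Q ≈ 5.5199.
Area = ½·q·p·sin R ≈ 30.042.
The altitude from Q has length 2·area/q ≈ 4.6218.

h_Q ≈ 4.6218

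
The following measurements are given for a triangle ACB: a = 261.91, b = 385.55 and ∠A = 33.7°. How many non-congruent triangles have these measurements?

2

b·sin A = 385.55·sin(33.7°) ≈ 213.9.
Since b sin A < a < b (213.9 < 261.91 < 385.55), two triangles exist.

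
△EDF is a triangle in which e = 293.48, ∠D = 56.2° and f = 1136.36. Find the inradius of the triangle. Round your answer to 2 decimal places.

r ≈ 113.90

By the law of cosines, d² = f² + e² − 2·f·e·cos D = 1.0064e+06, so d ≈ 1003.2.
Area = ½·f·e·sin D ≈ 1.3857e+05.
Semiperimeter s = (293.48+1003.2+1136.4)/2 = 1216.5.
Inradius = area/s = 1.3857e+05/1216.5 ≈ 113.9.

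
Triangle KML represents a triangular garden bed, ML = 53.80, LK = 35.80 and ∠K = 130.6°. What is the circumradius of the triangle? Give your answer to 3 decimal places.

R ≈ 35.429

Law of sines: sin M = LK·sin K/ML ≈ 0.50524.
Since ML ≥ LK, only the acute value applies: ∠M ≈ 30.35°.
Then ∠L = 180° − ∠K − ∠M ≈ 19.05°.
Law of sines gives KM = ML·sin L/sin K ≈ 23.131.
Circumradius = ML/(2 sin K) ≈ 35.429.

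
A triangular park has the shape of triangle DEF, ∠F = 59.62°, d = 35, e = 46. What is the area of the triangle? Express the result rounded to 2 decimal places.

694.47

Area = ½·d·e·sin F ≈ 694.47.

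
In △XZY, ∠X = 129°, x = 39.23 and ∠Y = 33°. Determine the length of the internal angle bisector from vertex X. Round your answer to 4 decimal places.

The third angle is ∠Z = 180° − ∠Y − ∠X = 18.00°.
Law of sines: z = x·sin Z/sin X ≈ 15.599.
Law of sines: y = x·sin Y/sin X ≈ 27.493.
The bisector from X has length 2·z·y·cos(∠X/2)/(z+y) ≈ 8.5692.

8.5692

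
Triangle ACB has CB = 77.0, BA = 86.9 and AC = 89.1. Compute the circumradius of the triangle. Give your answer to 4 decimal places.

By the law of cosines, cos A = (BA² + AC² − CB²) / (2·BA·AC) ≈ 0.61744, so ∠A ≈ 51.87°.
Circumradius = CB/(2 sin A) ≈ 48.944.

R ≈ 48.9437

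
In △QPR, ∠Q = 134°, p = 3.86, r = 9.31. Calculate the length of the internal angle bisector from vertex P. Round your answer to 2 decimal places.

By the law of cosines, q² = p² + r² − 2·p·r·cos Q = 151.5, so q ≈ 12.309.
Law of cosines again: cos P = (r² + q² − p²)/(2·r·q) ≈ 0.97422, so ∠P ≈ 13.04°.
The bisector from P has length 2·r·q·cos(∠P/2)/(r+q) ≈ 10.533.

t_P ≈ 10.53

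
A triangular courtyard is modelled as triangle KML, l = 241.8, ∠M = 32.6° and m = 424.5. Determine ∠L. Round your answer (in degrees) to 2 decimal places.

17.87

Law of sines: sin L = l·sin M/m ≈ 0.30689.
Since m ≥ l, only the acute value applies: ∠L ≈ 17.87°.
Then ∠K = 180° − ∠M − ∠L ≈ 129.53°.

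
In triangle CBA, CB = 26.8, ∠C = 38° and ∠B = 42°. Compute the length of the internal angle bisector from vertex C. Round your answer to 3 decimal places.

20.503

The third angle is ∠A = 180° − ∠C − ∠B = 100.00°.
Law of sines: BA = CB·sin C/sin A ≈ 16.754.
Law of sines: AC = CB·sin B/sin A ≈ 18.209.
The bisector from C has length 2·AC·CB·cos(∠C/2)/(AC+CB) ≈ 20.503.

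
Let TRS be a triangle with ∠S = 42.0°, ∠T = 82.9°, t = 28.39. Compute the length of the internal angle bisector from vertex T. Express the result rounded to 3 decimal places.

t_T ≈ 15.804

The third angle is ∠R = 180° − ∠S − ∠T = 55.10°.
Law of sines: r = t·sin R/sin T ≈ 23.464.
Law of sines: s = t·sin S/sin T ≈ 19.143.
The bisector from T has length 2·r·s·cos(∠T/2)/(r+s) ≈ 15.804.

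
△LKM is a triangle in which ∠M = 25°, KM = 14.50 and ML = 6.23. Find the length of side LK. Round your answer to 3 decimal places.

By the law of cosines, LK² = KM² + ML² − 2·KM·ML·cos M = 85.32, so LK ≈ 9.2369.

9.237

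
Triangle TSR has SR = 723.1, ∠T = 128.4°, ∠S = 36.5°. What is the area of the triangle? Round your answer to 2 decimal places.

51692.00

The third angle is ∠R = 180° − ∠T − ∠S = 15.10°.
Law of sines: RT = SR·sin S/sin T ≈ 548.83.
Law of sines: TS = SR·sin R/sin T ≈ 240.36.
Area = ½·SR·RT·sin R ≈ 51692.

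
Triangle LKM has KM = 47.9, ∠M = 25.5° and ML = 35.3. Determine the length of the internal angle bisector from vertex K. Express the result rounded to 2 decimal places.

By the law of cosines, LK² = KM² + ML² − 2·KM·ML·cos M = 488.19, so LK ≈ 22.095.
Law of cosines again: cos K = (LK² + KM² − ML²)/(2·LK·KM) ≈ 0.72590, so ∠K ≈ 43.46°.
The bisector from K has length 2·LK·KM·cos(∠K/2)/(LK+KM) ≈ 28.092.

t_K ≈ 28.09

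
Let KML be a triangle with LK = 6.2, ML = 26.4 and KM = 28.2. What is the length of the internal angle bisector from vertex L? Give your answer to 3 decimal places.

6.419

By the law of cosines, cos L = (ML² + LK² − KM²) / (2·ML·LK) ≈ -0.18280, so ∠L ≈ 100.53°.
The bisector from L has length 2·ML·LK·cos(∠L/2)/(ML+LK) ≈ 6.4189.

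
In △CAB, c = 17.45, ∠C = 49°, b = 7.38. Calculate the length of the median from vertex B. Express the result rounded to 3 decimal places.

19.162

Law of sines: sin B = b·sin C/c ≈ 0.31918.
Since c ≥ b, only the acute value applies: ∠B ≈ 18.61°.
Then ∠A = 180° − ∠C − ∠B ≈ 112.39°.
Law of sines gives a = c·sin A/sin C ≈ 21.379.
Median from B: ½√(2·c² + 2·a² − b²) ≈ 19.162.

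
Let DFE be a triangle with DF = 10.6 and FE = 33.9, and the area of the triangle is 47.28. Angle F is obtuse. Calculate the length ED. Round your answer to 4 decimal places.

From area = ½·DF·FE·sin F, we get sin F = 2·area/(DF·FE) ≈ 0.26315.
Taking the obtuse solution, ∠F ≈ 164.74°.
Law of cosines then gives ED ≈ 44.214.

44.2145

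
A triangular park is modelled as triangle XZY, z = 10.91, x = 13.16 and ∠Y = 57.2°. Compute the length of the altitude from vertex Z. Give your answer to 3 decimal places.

By the law of cosines, y² = x² + z² − 2·x·z·cos Y = 136.66, so y ≈ 11.69.
Area = ½·x·z·sin Y ≈ 60.342.
The altitude from Z has length 2·area/z ≈ 11.062.

11.062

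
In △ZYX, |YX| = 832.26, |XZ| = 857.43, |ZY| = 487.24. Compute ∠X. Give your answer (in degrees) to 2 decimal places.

33.48

By the law of cosines, cos X = (|YX|² + |XZ|² − |ZY|²) / (2·|YX|·|XZ|) ≈ 0.83410, so ∠X ≈ 33.48°.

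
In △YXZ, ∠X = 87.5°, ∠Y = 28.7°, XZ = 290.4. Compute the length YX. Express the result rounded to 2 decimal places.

542.59

The third angle is ∠Z = 180° − ∠Y − ∠X = 63.80°.
Law of sines: YX = XZ·sin Z/sin Y ≈ 542.59.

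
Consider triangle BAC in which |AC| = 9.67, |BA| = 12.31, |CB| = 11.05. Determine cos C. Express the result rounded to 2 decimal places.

By the law of cosines, cos C = (|AC|² + |CB|² − |BA|²) / (2·|AC|·|CB|) ≈ 0.29983, so ∠C ≈ 72.55°.

cos C ≈ 0.30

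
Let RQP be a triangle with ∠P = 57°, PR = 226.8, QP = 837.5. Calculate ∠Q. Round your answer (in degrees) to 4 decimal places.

∠Q ≈ 14.9177°

By the law of cosines, RQ² = QP² + PR² − 2·QP·PR·cos P = 5.4594e+05, so RQ ≈ 738.88.
Law of cosines again: cos Q = (RQ² + QP² − PR²)/(2·RQ·QP) ≈ 0.96630, so ∠Q ≈ 14.92°.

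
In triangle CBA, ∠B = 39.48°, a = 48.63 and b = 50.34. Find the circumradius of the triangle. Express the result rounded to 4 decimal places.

Law of sines: sin A = a·sin B/b ≈ 0.61421.
Since b ≥ a, only the acute value applies: ∠A ≈ 37.89°.
Then ∠C = 180° − ∠B − ∠A ≈ 102.63°.
Law of sines gives c = b·sin C/sin B ≈ 77.26.
Circumradius = b/(2 sin B) ≈ 39.587.

R ≈ 39.5874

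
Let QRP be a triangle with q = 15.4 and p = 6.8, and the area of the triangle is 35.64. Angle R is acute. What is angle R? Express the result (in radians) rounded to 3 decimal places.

From area = ½·p·q·sin R, we get sin R = 2·area/(p·q) ≈ 0.68067.
Taking the acute solution, ∠R ≈ 0.749 rad.

0.749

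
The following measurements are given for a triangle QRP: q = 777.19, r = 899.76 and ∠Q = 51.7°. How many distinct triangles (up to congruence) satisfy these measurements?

r·sin Q = 899.76·sin(51.7°) ≈ 706.1.
Since r sin Q < q < r (706.1 < 777.19 < 899.76), two triangles exist.

2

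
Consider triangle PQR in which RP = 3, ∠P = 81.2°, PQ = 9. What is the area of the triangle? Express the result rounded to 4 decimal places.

area ≈ 13.3411

Area = ½·RP·PQ·sin P ≈ 13.341.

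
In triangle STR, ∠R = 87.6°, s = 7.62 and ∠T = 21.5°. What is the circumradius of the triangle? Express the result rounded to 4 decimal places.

4.0320

The third angle is ∠S = 180° − ∠T − ∠R = 70.90°.
Law of sines: t = s·sin T/sin S ≈ 2.9554.
Law of sines: r = s·sin R/sin S ≈ 8.0569.
Circumradius = s/(2 sin S) ≈ 4.032.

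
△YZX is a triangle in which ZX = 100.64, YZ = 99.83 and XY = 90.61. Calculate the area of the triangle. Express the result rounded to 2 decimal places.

4050.65

Semiperimeter s = (100.64 + 90.61 + 99.83)/2 = 145.54.
Heron's formula: area = √(145.54·44.9·54.93·45.71) ≈ 4050.7.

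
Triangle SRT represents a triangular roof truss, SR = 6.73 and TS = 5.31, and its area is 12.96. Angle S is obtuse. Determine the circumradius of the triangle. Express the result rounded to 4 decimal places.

7.6358

From area = ½·TS·SR·sin S, we get sin S = 2·area/(TS·SR) ≈ 0.72531.
Taking the obtuse solution, ∠S ≈ 133.51°.
Law of cosines then gives RT ≈ 11.077.
Circumradius = RT/(2 sin S) ≈ 7.6358.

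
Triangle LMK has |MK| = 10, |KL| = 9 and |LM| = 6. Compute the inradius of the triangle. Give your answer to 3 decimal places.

2.133

Semiperimeter s = (10 + 9 + 6)/2 = 12.5.
Heron's formula: area = √(12.5·2.5·3.5·6.5) ≈ 26.663.
Inradius = area/s = 26.663/12.5 ≈ 2.1331.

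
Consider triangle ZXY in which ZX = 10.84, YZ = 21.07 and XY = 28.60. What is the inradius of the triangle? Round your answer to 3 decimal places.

3.123

Semiperimeter s = (28.6 + 21.07 + 10.84)/2 = 30.255.
Heron's formula: area = √(30.255·1.655·9.185·19.415) ≈ 94.494.
Inradius = area/s = 94.494/30.255 ≈ 3.1233.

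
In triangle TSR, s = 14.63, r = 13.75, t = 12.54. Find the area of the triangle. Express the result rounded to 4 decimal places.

Semiperimeter p = (12.54 + 14.63 + 13.75)/2 = 20.46.
Heron's formula: area = √(20.46·7.92·5.83·6.71) ≈ 79.618.

area ≈ 79.6179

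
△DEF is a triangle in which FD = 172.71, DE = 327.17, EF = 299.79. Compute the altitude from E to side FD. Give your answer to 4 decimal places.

297.5402

Semiperimeter s = (299.79 + 172.71 + 327.17)/2 = 399.84.
Heron's formula: area = √(399.84·100.05·227.13·72.665) ≈ 25694.
The altitude from E has length 2·area/FD ≈ 297.54.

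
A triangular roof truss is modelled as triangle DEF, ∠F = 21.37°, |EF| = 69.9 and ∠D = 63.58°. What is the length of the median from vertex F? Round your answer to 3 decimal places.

The third angle is ∠E = 180° − ∠F − ∠D = 95.05°.
Law of sines: |FD| = |EF|·sin E/sin D ≈ 77.749.
Law of sines: |DE| = |EF|·sin F/sin D ≈ 28.441.
Median from F: ½√(2·|EF|² + 2·|FD|² − |DE|²) ≈ 72.548.

72.548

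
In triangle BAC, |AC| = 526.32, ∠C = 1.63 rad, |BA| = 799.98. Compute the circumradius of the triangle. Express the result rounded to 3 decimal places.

Law of sines: sin B = |AC|·sin C/|BA| ≈ 0.65676.
Since |BA| ≥ |AC|, only the acute value applies: ∠B ≈ 0.717 rad.
Then ∠A = π − ∠C − ∠B ≈ 0.795 rad.
Law of sines gives |CB| = |BA|·sin A/sin C ≈ 572.12.
Circumradius = |BA|/(2 sin C) ≈ 400.69.

R ≈ 400.692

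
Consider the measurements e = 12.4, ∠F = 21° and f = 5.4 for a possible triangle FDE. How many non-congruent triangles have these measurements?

e·sin F = 12.4·sin(21°) ≈ 4.444.
Since e sin F < f < e (4.444 < 5.4 < 12.4), two triangles exist.

2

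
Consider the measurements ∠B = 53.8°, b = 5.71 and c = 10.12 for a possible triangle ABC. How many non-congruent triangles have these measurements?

c·sin B = 10.12·sin(53.8°) ≈ 8.166.
Since b = 5.71 < 8.166 = c sin B, no triangle exists.

0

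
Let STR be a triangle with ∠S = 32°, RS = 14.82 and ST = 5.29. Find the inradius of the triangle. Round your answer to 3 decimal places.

r ≈ 1.348

By the law of cosines, TR² = RS² + ST² − 2·RS·ST·cos S = 114.65, so TR ≈ 10.707.
Area = ½·RS·ST·sin S ≈ 20.772.
Semiperimeter s = (10.707+14.82+5.29)/2 = 15.409.
Inradius = area/s = 20.772/15.409 ≈ 1.3481.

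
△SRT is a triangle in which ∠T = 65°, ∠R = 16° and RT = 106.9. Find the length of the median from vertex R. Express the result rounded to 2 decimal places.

m_R ≈ 101.50

The third angle is ∠S = 180° − ∠R − ∠T = 99.00°.
Law of sines: TS = RT·sin R/sin S ≈ 29.833.
Law of sines: SR = RT·sin T/sin S ≈ 98.092.
Median from R: ½√(2·SR² + 2·RT² − TS²) ≈ 101.5.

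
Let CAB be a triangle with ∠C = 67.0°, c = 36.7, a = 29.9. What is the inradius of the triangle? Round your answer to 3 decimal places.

9.650

Law of sines: sin A = a·sin C/c ≈ 0.74995.
Since c ≥ a, only the acute value applies: ∠A ≈ 48.59°.
Then ∠B = 180° − ∠C − ∠A ≈ 64.41°.
Law of sines gives b = c·sin B/sin C ≈ 35.96.
Area = ½·c·a·sin B ≈ 494.86.
Semiperimeter s = (36.7+29.9+35.96)/2 = 51.28.
Inradius = area/s = 494.86/51.28 ≈ 9.6502.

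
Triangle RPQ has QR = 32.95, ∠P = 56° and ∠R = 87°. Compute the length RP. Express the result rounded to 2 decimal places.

The third angle is ∠Q = 180° − ∠R − ∠P = 37.00°.
Law of sines: RP = QR·sin Q/sin P ≈ 23.919.

23.92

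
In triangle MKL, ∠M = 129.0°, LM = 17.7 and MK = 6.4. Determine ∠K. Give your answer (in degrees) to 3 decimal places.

38.106

By the law of cosines, KL² = LM² + MK² − 2·LM·MK·cos M = 496.83, so KL ≈ 22.29.
Law of cosines again: cos K = (MK² + KL² − LM²)/(2·MK·KL) ≈ 0.78687, so ∠K ≈ 38.11°.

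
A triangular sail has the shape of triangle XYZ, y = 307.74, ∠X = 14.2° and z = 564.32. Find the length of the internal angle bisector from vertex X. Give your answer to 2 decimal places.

t_X ≈ 395.23

By the law of cosines, x² = y² + z² − 2·y·z·cos X = 76446, so x ≈ 276.49.
The bisector from X has length 2·y·z·cos(∠X/2)/(y+z) ≈ 395.23.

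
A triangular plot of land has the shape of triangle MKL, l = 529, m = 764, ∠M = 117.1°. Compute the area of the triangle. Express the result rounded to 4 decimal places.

area ≈ 84912.3334

Law of sines: sin L = l·sin M/m ≈ 0.61639.
Since m ≥ l, only the acute value applies: ∠L ≈ 38.05°.
Then ∠K = 180° − ∠M − ∠L ≈ 24.85°.
Law of sines gives k = m·sin K/sin M ≈ 360.62.
Area = ½·m·l·sin K ≈ 84912.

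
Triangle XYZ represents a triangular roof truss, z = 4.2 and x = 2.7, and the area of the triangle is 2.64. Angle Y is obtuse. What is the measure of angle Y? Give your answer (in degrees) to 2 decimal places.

From area = ½·z·x·sin Y, we get sin Y = 2·area/(z·x) ≈ 0.46561.
Taking the obtuse solution, ∠Y ≈ 152.25°.

∠Y ≈ 152.25°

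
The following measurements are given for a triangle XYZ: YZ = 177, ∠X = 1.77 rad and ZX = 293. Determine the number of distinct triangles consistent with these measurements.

0

ZX·sin X = 293·sin(1.77 rad) ≈ 287.2.
Since ∠X is not acute, a triangle exists only if YZ > ZX; here YZ ≤ ZX, so there is no triangle.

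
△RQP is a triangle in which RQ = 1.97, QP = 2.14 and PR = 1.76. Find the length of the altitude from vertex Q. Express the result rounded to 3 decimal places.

h_Q ≈ 1.848

Semiperimeter s = (2.14 + 1.76 + 1.97)/2 = 2.935.
Heron's formula: area = √(2.935·0.795·1.175·0.965) ≈ 1.6266.
The altitude from Q has length 2·area/PR ≈ 1.8484.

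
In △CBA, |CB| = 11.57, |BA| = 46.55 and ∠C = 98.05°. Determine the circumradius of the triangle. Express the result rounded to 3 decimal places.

R ≈ 23.507

Law of sines: sin A = |CB|·sin C/|BA| ≈ 0.24610.
Since |BA| ≥ |CB|, only the acute value applies: ∠A ≈ 14.25°.
Then ∠B = 180° − ∠C − ∠A ≈ 67.70°.
Law of sines gives |AC| = |BA|·sin B/sin C ≈ 43.498.
Circumradius = |BA|/(2 sin C) ≈ 23.507.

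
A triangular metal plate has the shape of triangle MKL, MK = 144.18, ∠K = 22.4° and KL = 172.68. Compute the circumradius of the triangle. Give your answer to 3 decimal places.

R ≈ 88.694

By the law of cosines, LM² = MK² + KL² − 2·MK·KL·cos K = 4569.4, so LM ≈ 67.597.
Area = ½·MK·KL·sin K ≈ 4743.8.
Circumradius = LM/(2 sin K) ≈ 88.694.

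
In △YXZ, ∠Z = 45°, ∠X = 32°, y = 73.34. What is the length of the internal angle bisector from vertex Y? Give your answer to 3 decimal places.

t_Y ≈ 28.387

The third angle is ∠Y = 180° − ∠X − ∠Z = 103.00°.
Law of sines: x = y·sin X/sin Y ≈ 39.887.
Law of sines: z = y·sin Z/sin Y ≈ 53.223.
The bisector from Y has length 2·x·z·cos(∠Y/2)/(x+z) ≈ 28.387.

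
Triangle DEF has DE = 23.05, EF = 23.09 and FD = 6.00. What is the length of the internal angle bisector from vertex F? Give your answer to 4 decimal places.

7.1804

By the law of cosines, cos F = (EF² + FD² − DE²) / (2·EF·FD) ≈ 0.13659, so ∠F ≈ 82.15°.
The bisector from F has length 2·EF·FD·cos(∠F/2)/(EF+FD) ≈ 7.1804.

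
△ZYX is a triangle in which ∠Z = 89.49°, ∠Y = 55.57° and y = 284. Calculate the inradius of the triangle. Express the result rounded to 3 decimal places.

The third angle is ∠X = 180° − ∠Z − ∠Y = 34.94°.
Law of sines: z = y·sin Z/sin Y ≈ 344.3.
Law of sines: x = y·sin X/sin Y ≈ 197.2.
Area = ½·y·z·sin X ≈ 28001.
Semiperimeter s = (344.3+284+197.2)/2 = 412.75.
Inradius = area/s = 28001/412.75 ≈ 67.84.

67.840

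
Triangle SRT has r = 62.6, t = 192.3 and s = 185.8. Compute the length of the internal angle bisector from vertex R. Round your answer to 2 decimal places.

By the law of cosines, cos R = (t² + s² − r²) / (2·t·s) ≈ 0.94575, so ∠R ≈ 18.96°.
The bisector from R has length 2·t·s·cos(∠R/2)/(t+s) ≈ 186.41.

186.41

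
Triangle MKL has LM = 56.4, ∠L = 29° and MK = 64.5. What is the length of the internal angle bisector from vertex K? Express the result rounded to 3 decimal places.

Law of sines: sin K = LM·sin L/MK ≈ 0.42393.
Since MK ≥ LM, only the acute value applies: ∠K ≈ 25.08°.
Then ∠M = 180° − ∠L − ∠K ≈ 125.92°.
Law of sines gives KL = MK·sin M/sin L ≈ 107.75.
The bisector from K has length 2·MK·KL·cos(∠K/2)/(MK+KL) ≈ 78.769.

t_K ≈ 78.769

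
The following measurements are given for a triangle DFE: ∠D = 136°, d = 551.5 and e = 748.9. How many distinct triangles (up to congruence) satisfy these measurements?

e·sin D = 748.9·sin(136°) ≈ 520.2.
Since ∠D is not acute, a triangle exists only if d > e; here d ≤ e, so there is no triangle.

0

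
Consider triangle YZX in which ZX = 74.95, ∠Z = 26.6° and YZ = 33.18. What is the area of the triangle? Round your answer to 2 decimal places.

Area = ½·YZ·ZX·sin Z ≈ 556.75.

area ≈ 556.75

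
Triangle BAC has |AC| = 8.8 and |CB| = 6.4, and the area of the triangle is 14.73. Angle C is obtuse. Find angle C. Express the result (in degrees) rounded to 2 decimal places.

148.46

From area = ½·|AC|·|CB|·sin C, we get sin C = 2·area/(|AC|·|CB|) ≈ 0.52308.
Taking the obtuse solution, ∠C ≈ 148.46°.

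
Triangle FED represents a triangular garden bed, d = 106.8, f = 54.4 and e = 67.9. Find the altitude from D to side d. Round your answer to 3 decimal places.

h_D ≈ 29.556

Semiperimeter s = (54.4 + 67.9 + 106.8)/2 = 114.55.
Heron's formula: area = √(114.55·60.15·46.65·7.75) ≈ 1578.3.
The altitude from D has length 2·area/d ≈ 29.556.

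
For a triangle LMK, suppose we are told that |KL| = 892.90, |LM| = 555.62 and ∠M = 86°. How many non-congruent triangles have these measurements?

1

|LM|·sin M = 555.62·sin(86°) ≈ 554.3.
Since |KL| ≥ |LM|, exactly one triangle exists.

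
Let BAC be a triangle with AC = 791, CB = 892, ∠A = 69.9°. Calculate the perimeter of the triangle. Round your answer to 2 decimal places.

Law of sines: sin B = AC·sin A/CB ≈ 0.83276.
Since CB ≥ AC, only the acute value applies: ∠B ≈ 56.38°.
Then ∠C = 180° − ∠A − ∠B ≈ 53.72°.
Law of sines gives BA = CB·sin C/sin A ≈ 765.67.
Semiperimeter s = (791+892+765.67)/2 = 1224.3.
Perimeter = 791 + 892 + 765.67 = 2448.7.

2448.67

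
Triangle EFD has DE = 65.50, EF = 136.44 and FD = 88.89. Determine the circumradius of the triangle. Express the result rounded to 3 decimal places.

81.794

By the law of cosines, cos E = (DE² + EF² − FD²) / (2·DE·EF) ≈ 0.83949, so ∠E ≈ 32.91°.
Circumradius = FD/(2 sin E) ≈ 81.794.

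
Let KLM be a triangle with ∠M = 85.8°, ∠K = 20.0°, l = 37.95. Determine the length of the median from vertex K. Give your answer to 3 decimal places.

The third angle is ∠L = 180° − ∠M − ∠K = 74.20°.
Law of sines: k = l·sin K/sin L ≈ 13.489.
Law of sines: m = l·sin M/sin L ≈ 39.334.
Median from K: ½√(2·l² + 2·m² − k²) ≈ 38.055.

m_K ≈ 38.055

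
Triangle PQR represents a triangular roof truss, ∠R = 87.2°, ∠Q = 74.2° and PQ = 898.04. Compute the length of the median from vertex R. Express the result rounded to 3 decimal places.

m_R ≈ 462.319

The third angle is ∠P = 180° − ∠Q − ∠R = 18.60°.
Law of sines: QR = PQ·sin P/sin R ≈ 286.78.
Law of sines: RP = PQ·sin Q/sin R ≈ 865.14.
Median from R: ½√(2·QR² + 2·RP² − PQ²) ≈ 462.32.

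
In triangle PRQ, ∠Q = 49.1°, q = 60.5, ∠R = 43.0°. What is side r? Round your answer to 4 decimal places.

The third angle is ∠P = 180° − ∠R − ∠Q = 87.90°.
Law of sines: r = q·sin R/sin Q ≈ 54.588.

54.5885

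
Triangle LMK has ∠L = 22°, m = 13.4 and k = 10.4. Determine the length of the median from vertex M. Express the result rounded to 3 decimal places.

By the law of cosines, l² = m² + k² − 2·m·k·cos L = 29.295, so l ≈ 5.4125.
Median from M: ½√(2·k² + 2·l² − m²) ≈ 4.8824.

m_M ≈ 4.882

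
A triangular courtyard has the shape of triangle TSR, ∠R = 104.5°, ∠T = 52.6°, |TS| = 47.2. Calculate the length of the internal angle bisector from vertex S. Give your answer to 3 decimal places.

41.701

The third angle is ∠S = 180° − ∠R − ∠T = 22.90°.
Law of sines: |SR| = |TS|·sin T/sin R ≈ 38.73.
Law of sines: |RT| = |TS|·sin S/sin R ≈ 18.971.
The bisector from S has length 2·|TS|·|SR|·cos(∠S/2)/(|TS|+|SR|) ≈ 41.701.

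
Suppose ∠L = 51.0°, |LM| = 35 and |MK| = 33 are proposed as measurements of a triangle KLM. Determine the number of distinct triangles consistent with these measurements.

|LM|·sin L = 35·sin(51.0°) ≈ 27.2.
Since |LM| sin L < |MK| < |LM| (27.2 < 33 < 35), two triangles exist.

2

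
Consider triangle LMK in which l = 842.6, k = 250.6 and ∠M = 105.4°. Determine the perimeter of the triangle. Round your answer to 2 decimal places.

By the law of cosines, m² = k² + l² − 2·k·l·cos M = 8.8492e+05, so m ≈ 940.7.
Semiperimeter s = (842.6+940.7+250.6)/2 = 1017.
Perimeter = 842.6 + 940.7 + 250.6 = 2033.9.

perimeter ≈ 2033.90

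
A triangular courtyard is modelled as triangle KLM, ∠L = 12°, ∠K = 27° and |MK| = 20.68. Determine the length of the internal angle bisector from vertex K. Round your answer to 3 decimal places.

The third angle is ∠M = 180° − ∠K − ∠L = 141.00°.
Law of sines: |LM| = |MK|·sin K/sin L ≈ 45.156.
Law of sines: |KL| = |MK|·sin M/sin L ≈ 62.596.
The bisector from K has length 2·|MK|·|KL|·cos(∠K/2)/(|MK|+|KL|) ≈ 30.23.

t_K ≈ 30.230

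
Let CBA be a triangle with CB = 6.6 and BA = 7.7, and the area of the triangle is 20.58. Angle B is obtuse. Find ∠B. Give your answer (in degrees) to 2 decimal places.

From area = ½·CB·BA·sin B, we get sin B = 2·area/(CB·BA) ≈ 0.80992.
Taking the obtuse solution, ∠B ≈ 125.91°.

∠B ≈ 125.91°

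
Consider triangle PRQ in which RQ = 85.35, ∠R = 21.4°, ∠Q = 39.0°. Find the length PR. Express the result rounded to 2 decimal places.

61.77

The third angle is ∠P = 180° − ∠R − ∠Q = 119.60°.
Law of sines: PR = RQ·sin Q/sin P ≈ 61.774.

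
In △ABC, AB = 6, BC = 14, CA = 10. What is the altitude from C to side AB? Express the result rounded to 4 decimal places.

h_C ≈ 8.6603

Semiperimeter s = (14 + 10 + 6)/2 = 15.
Heron's formula: area = √(15·1·5·9) ≈ 25.981.
The altitude from C has length 2·area/AB ≈ 8.6603.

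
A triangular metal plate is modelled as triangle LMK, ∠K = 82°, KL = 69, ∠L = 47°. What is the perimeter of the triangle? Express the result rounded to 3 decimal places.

221.857

The third angle is ∠M = 180° − ∠K − ∠L = 51.00°.
Law of sines: MK = KL·sin L/sin M ≈ 64.934.
Law of sines: LM = KL·sin K/sin M ≈ 87.922.
Semiperimeter s = (64.934+69+87.922)/2 = 110.93.
Perimeter = 64.934 + 69 + 87.922 = 221.86.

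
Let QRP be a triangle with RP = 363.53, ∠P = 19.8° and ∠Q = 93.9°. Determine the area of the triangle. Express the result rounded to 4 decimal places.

area ≈ 20542.6600

The third angle is ∠R = 180° − ∠P − ∠Q = 66.30°.
Law of sines: PQ = RP·sin R/sin Q ≈ 333.64.
Law of sines: QR = RP·sin P/sin Q ≈ 123.43.
Area = ½·RP·PQ·sin P ≈ 20543.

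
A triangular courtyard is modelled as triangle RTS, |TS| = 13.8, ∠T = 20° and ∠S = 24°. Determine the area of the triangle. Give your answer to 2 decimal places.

The third angle is ∠R = 180° − ∠T − ∠S = 136.00°.
Law of sines: |SR| = |TS|·sin T/sin R ≈ 6.7945.
Law of sines: |RT| = |TS|·sin S/sin R ≈ 8.0802.
Area = ½·|TS|·|SR|·sin S ≈ 19.069.

19.07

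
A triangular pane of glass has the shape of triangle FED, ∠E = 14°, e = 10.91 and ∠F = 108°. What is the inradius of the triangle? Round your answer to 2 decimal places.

4.31

The third angle is ∠D = 180° − ∠F − ∠E = 58.00°.
Law of sines: f = e·sin F/sin E ≈ 42.89.
Law of sines: d = e·sin D/sin E ≈ 38.245.
Area = ½·e·f·sin D ≈ 198.41.
Semiperimeter s = (42.89+10.91+38.245)/2 = 46.022.
Inradius = area/s = 198.41/46.022 ≈ 4.3112.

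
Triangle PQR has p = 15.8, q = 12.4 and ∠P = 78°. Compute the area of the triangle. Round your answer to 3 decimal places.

77.041

Law of sines: sin Q = q·sin P/p ≈ 0.76766.
Since p ≥ q, only the acute value applies: ∠Q ≈ 50.14°.
Then ∠R = 180° − ∠P − ∠Q ≈ 51.86°.
Law of sines gives r = p·sin R/sin P ≈ 12.704.
Area = ½·p·q·sin R ≈ 77.041.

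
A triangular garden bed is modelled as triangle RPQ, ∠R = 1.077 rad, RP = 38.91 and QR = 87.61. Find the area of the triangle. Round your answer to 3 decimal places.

Area = ½·QR·RP·sin R ≈ 1500.8.

1500.838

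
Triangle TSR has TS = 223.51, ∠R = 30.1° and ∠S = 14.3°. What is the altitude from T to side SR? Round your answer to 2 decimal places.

The third angle is ∠T = 180° − ∠S − ∠R = 135.60°.
Law of sines: SR = TS·sin T/sin R ≈ 311.82.
Law of sines: RT = TS·sin S/sin R ≈ 110.08.
Area = ½·TS·SR·sin S ≈ 8607.3.
The altitude from T has length 2·area/SR ≈ 55.207.

h_T ≈ 55.21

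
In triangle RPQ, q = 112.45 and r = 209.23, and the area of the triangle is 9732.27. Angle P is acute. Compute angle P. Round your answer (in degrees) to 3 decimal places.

55.822

From area = ½·q·r·sin P, we get sin P = 2·area/(q·r) ≈ 0.82730.
Taking the acute solution, ∠P ≈ 55.82°.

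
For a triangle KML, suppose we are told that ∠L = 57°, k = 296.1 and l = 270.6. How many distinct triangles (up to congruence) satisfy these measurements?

2

k·sin L = 296.1·sin(57°) ≈ 248.3.
Since k sin L < l < k (248.3 < 270.6 < 296.1), two triangles exist.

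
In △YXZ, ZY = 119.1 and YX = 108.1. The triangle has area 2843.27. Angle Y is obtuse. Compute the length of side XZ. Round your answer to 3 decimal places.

From area = ½·ZY·YX·sin Y, we get sin Y = 2·area/(ZY·YX) ≈ 0.44168.
Taking the obtuse solution, ∠Y ≈ 153.79°.
Law of cosines then gives XZ ≈ 221.3.

221.296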